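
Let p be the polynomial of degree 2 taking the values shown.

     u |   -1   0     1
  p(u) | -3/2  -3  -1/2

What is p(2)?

Write p(u) = au^2 + bu + c. Substituting each data point gives a linear system:
  a - b + c = -3/2
  c = -3
  a + b + c = -1/2
Solving the system yields a = 2, b = 1/2, c = -3.
So p(u) = 2u² + (1/2)u - 3.
Then p(2) = 6.

6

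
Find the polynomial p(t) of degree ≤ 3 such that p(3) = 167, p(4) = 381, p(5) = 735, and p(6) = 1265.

p(t) = 6t^3 - 2t^2 + 6t + 5

Write p(t) = at^3 + bt^2 + ct + d. Substituting each data point gives a linear system:
  27a + 9b + 3c + d = 167
  64a + 16b + 4c + d = 381
  125a + 25b + 5c + d = 735
  216a + 36b + 6c + d = 1265
Solving the system yields a = 6, b = -2, c = 6, d = 5.
So p(t) = 6t^3 - 2t^2 + 6t + 5.
Check: p(6) = 1265. ✓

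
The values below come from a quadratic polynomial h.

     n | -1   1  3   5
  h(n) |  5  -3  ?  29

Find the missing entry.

5

On equispaced nodes a degree-2 polynomial has vanishing third forward difference, so
  - h(-1) + 3·h(1) - 3·h(3) + h(5) = 0.
Substituting the known values and solving for h(3):
  -3·h(3) = -15
  h(3) = 5.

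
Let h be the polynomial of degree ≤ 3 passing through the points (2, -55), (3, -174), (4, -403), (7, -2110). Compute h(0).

Write h(x) = ax^3 + bx^2 + cx + d. Substituting each data point gives a linear system:
  8a + 4b + 2c + d = -55
  27a + 9b + 3c + d = -174
  64a + 16b + 4c + d = -403
  343a + 49b + 7c + d = -2110
Solving the system yields a = -6, b = -1, c = 0, d = -3.
So h(x) = -6x^3 - x^2 - 3.
Then h(0) = -3.

-3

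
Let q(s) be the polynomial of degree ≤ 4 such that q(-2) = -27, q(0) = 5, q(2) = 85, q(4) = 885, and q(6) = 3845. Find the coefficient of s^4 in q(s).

Write q(s) = as^4 + bs^3 + cs^2 + ds + e. Substituting each data point gives a linear system:
  16a - 8b + 4c - 2d + e = -27
  e = 5
  16a + 8b + 4c + 2d + e = 85
  256a + 64b + 16c + 4d + e = 885
  1296a + 216b + 36c + 6d + e = 3845
Solving the system yields a = 2, b = 6, c = -2, d = 4, e = 5.
So q(s) = 2s^4 + 6s^3 - 2s^2 + 4s + 5.
The leading coefficient is 2.

2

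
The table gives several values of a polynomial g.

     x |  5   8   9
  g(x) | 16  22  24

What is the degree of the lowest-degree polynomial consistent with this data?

1

Divided differences on the nodes 5, 8, 9:
  order 0: 16  22  24
  order 1: 2  2
  order 2: 0
The order-1 divided differences are all 2 (nonzero) and every higher order vanishes, so the data lies on a polynomial of degree exactly 1.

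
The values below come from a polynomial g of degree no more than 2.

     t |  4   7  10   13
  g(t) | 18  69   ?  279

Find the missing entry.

156

The 3 known points determine the degree-2 polynomial uniquely.
Write g(t) = at^2 + bt + c. Substituting each data point gives a linear system:
  16a + 4b + c = 18
  49a + 7b + c = 69
  169a + 13b + c = 279
Solving the system yields a = 2, b = -5, c = 6.
So g(t) = 2t^2 - 5t + 6.
Then g(10) = 156.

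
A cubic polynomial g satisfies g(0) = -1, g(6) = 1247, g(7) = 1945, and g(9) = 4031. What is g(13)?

Write g(t) = at^3 + bt^2 + ct + d. Substituting each data point gives a linear system:
  d = -1
  216a + 36b + 6c + d = 1247
  343a + 49b + 7c + d = 1945
  729a + 81b + 9c + d = 4031
Solving the system yields a = 5, b = 5, c = -2, d = -1.
So g(t) = 5t³ + 5t² - 2t - 1.
Then g(13) = 11803.

11803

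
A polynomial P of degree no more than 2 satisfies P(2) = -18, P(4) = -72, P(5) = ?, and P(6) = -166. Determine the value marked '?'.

The 3 known points determine the degree-2 polynomial uniquely.
Write P(t) = at^2 + bt + c. Substituting each data point gives a linear system:
  4a + 2b + c = -18
  16a + 4b + c = -72
  36a + 6b + c = -166
Solving the system yields a = -5, b = 3, c = -4.
So P(t) = -5t^2 + 3t - 4.
Then P(5) = -114.

-114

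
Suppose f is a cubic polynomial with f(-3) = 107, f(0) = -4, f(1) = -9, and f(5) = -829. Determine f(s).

f(s) = -6s^3 - 4s^2 + 5s - 4

Using the Lagrange interpolation formula with nodes -3, 0, 1, 5:
  L_0(s) = s(s - 1)(s - 5) / -96
  L_1(s) = (s + 3)(s - 1)(s - 5) / 15
  L_2(s) = (s + 3)s(s - 5) / -16
  L_3(s) = (s + 3)s(s - 1) / 160
Then f(s) = 107·L_0(s) - 4·L_1(s) - 9·L_2(s) - 829·L_3(s).
Expanding and collecting terms gives f(s) = -6s^3 - 4s^2 + 5s - 4.
Check: f(-3) = 107. ✓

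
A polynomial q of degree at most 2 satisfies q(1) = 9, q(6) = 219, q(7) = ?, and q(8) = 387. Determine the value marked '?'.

The 3 known points determine the degree-2 polynomial uniquely.
Write q(n) = an^2 + bn + c. Substituting each data point gives a linear system:
  a + b + c = 9
  36a + 6b + c = 219
  64a + 8b + c = 387
Solving the system yields a = 6, b = 0, c = 3.
So q(n) = 6n^2 + 3.
Then q(7) = 297.

297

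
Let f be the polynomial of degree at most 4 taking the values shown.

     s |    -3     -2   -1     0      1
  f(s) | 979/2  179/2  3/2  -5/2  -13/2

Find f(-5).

Forward differences of the values at s = -3, -2, -1, 0, 1:
  f  : 979/2  179/2  3/2  -5/2  -13/2
  Δ  : -400  -88  -4  -4
  Δ^2: 312  84  0
  Δ^3: -228  -84
  Δ^4: 144
The fourth differences are constant, confirming degree 4.
Interpolating (Newton forward form) and evaluating at s = -5 gives f(-5) = 7715/2.

7715/2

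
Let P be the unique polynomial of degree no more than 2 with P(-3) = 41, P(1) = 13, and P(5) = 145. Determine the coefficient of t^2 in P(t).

5

Write P(t) = at^2 + bt + c. Substituting each data point gives a linear system:
  9a - 3b + c = 41
  a + b + c = 13
  25a + 5b + c = 145
Solving the system yields a = 5, b = 3, c = 5.
So P(t) = 5t^2 + 3t + 5.
The leading coefficient is 5.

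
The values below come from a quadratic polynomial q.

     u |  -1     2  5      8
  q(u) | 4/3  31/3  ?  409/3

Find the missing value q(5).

166/3

On equispaced nodes a degree-2 polynomial has vanishing third forward difference, so
  - q(-1) + 3·q(2) - 3·q(5) + q(8) = 0.
Substituting the known values and solving for q(5):
  -3·q(5) = -166
  q(5) = 166/3.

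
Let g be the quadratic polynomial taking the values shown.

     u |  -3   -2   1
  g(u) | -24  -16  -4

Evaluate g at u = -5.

Write g(u) = au^2 + bu + c. Substituting each data point gives a linear system:
  9a - 3b + c = -24
  4a - 2b + c = -16
  a + b + c = -4
Solving the system yields a = -1, b = 3, c = -6.
So g(u) = -u^2 + 3u - 6.
Then g(-5) = -46.

-46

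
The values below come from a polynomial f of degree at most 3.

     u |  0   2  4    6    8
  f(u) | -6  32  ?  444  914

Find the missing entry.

The 4 known points determine the degree-3 polynomial uniquely.
Write f(u) = au^3 + bu^2 + cu + d. Substituting each data point gives a linear system:
  d = -6
  8a + 4b + 2c + d = 32
  216a + 36b + 6c + d = 444
  512a + 64b + 8c + d = 914
Solving the system yields a = 1, b = 6, c = 3, d = -6.
So f(u) = u³ + 6u² + 3u - 6.
Then f(4) = 166.

166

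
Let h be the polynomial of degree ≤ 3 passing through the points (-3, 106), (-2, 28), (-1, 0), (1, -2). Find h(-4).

258

Write h(t) = at^3 + bt^2 + ct + d. Substituting each data point gives a linear system:
  -27a + 9b - 3c + d = 106
  -8a + 4b - 2c + d = 28
  -a + b - c + d = 0
  a + b + c + d = -2
Solving the system yields a = -4, b = 1, c = 3, d = -2.
So h(t) = -4t³ + t² + 3t - 2.
Then h(-4) = 258.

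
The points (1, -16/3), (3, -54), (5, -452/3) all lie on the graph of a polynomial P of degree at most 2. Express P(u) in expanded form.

Using the Lagrange interpolation formula with nodes 1, 3, 5:
  L_0(u) = (u - 3)(u - 5) / 8
  L_1(u) = (u - 1)(u - 5) / -4
  L_2(u) = (u - 1)(u - 3) / 8
Then P(u) = -16/3·L_0(u) - 54·L_1(u) - 452/3·L_2(u).
Expanding and collecting terms gives P(u) = -6u² - (1/3)u + 1.
Check: P(5) = -452/3. ✓

P(u) = -6u^2 - (1/3)u + 1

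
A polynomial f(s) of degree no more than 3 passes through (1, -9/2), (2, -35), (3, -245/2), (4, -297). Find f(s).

Write f(s) = as^3 + bs^2 + cs + d. Substituting each data point gives a linear system:
  a + b + c + d = -9/2
  8a + 4b + 2c + d = -35
  27a + 9b + 3c + d = -245/2
  64a + 16b + 4c + d = -297
Solving the system yields a = -5, b = 3/2, c = 0, d = -1.
So f(s) = -5s^3 + (3/2)s^2 - 1.
Check: f(4) = -297. ✓

f(s) = -5s^3 + (3/2)s^2 - 1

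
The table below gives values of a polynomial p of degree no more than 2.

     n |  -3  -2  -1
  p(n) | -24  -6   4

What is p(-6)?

-126

Using the Lagrange interpolation formula with nodes -3, -2, -1:
  L_0(n) = (n + 2)(n + 1) / 2
  L_1(n) = (n + 3)(n + 1) / -1
  L_2(n) = (n + 3)(n + 2) / 2
Then p(n) = -24·L_0(n) - 6·L_1(n) + 4·L_2(n).
Expanding and collecting terms gives p(n) = -4n^2 - 2n + 6.
Evaluating at n = -6: p(-6) = -126.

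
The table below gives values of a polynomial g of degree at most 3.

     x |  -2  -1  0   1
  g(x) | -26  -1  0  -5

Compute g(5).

275

Write g(x) = ax^3 + bx^2 + cx + d. Substituting each data point gives a linear system:
  -8a + 4b - 2c + d = -26
  -a + b - c + d = -1
  d = 0
  a + b + c + d = -5
Solving the system yields a = 3, b = -3, c = -5, d = 0.
So g(x) = 3x^3 - 3x^2 - 5x.
Then g(5) = 275.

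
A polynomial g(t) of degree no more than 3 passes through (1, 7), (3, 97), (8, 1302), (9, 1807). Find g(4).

Write g(t) = at^3 + bt^2 + ct + d. Substituting each data point gives a linear system:
  a + b + c + d = 7
  27a + 9b + 3c + d = 97
  512a + 64b + 8c + d = 1302
  729a + 81b + 9c + d = 1807
Solving the system yields a = 2, b = 4, c = 3, d = -2.
So g(t) = 2t³ + 4t² + 3t - 2.
Then g(4) = 202.

202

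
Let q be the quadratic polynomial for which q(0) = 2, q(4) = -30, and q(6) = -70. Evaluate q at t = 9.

-160

Write q(t) = at^2 + bt + c. Substituting each data point gives a linear system:
  c = 2
  16a + 4b + c = -30
  36a + 6b + c = -70
Solving the system yields a = -2, b = 0, c = 2.
So q(t) = -2t² + 2.
Then q(9) = -160.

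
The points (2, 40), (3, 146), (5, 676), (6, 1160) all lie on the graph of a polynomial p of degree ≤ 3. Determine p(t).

p(t) = 5t^3 + 3t^2 - 4t - 4

Write p(t) = at^3 + bt^2 + ct + d. Substituting each data point gives a linear system:
  8a + 4b + 2c + d = 40
  27a + 9b + 3c + d = 146
  125a + 25b + 5c + d = 676
  216a + 36b + 6c + d = 1160
Solving the system yields a = 5, b = 3, c = -4, d = -4.
So p(t) = 5t³ + 3t² - 4t - 4.
Check: p(6) = 1160. ✓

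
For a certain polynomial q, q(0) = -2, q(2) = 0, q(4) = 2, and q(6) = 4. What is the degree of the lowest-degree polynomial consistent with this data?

1

Forward differences of the values at t = 0, 2, 4, 6:
  q  : -2  0  2  4
  Δ  : 2  2  2
  Δ^2: 0  0
  Δ^3: 0
The first differences are constant (2) and nonzero, while all higher differences vanish, so the minimal degree is 1.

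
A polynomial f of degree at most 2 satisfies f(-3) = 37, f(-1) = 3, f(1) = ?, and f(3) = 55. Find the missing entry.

On equispaced nodes a degree-2 polynomial has vanishing third forward difference, so
  - f(-3) + 3·f(-1) - 3·f(1) + f(3) = 0.
Substituting the known values and solving for f(1):
  -3·f(1) = -27
  f(1) = 9.

9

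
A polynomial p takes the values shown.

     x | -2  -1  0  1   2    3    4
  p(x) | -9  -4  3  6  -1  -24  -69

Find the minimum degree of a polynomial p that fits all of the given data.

3

Forward differences of the values at x = -2, -1, 0, 1, 2, 3, 4:
  p  : -9  -4  3  6  -1  -24  -69
  Δ  : 5  7  3  -7  -23  -45
  Δ^2: 2  -4  -10  -16  -22
  Δ^3: -6  -6  -6  -6
  Δ^4: 0  0  0
  Δ^5: 0  0
  Δ^6: 0
The third differences are constant (-6) and nonzero, while all higher differences vanish, so the minimal degree is 3.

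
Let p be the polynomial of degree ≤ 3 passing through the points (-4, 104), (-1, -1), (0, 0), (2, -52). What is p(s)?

p(s) = -3s^3 - 6s^2 - 2s

Write p(s) = as^3 + bs^2 + cs + d. Substituting each data point gives a linear system:
  -64a + 16b - 4c + d = 104
  -a + b - c + d = -1
  d = 0
  8a + 4b + 2c + d = -52
Solving the system yields a = -3, b = -6, c = -2, d = 0.
So p(s) = -3s^3 - 6s^2 - 2s.
Check: p(-4) = 104. ✓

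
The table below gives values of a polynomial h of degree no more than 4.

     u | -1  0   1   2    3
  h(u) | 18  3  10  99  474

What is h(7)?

Write h(u) = au^4 + bu^3 + cu^2 + du + e. Substituting each data point gives a linear system:
  a - b + c - d + e = 18
  e = 3
  a + b + c + d + e = 10
  16a + 8b + 4c + 2d + e = 99
  81a + 27b + 9c + 3d + e = 474
Solving the system yields a = 6, b = -2, c = 5, d = -2, e = 3.
So h(u) = 6u^4 - 2u^3 + 5u^2 - 2u + 3.
Then h(7) = 13954.

13954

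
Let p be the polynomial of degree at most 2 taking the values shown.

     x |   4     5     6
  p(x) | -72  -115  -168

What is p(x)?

Write p(x) = ax^2 + bx + c. Substituting each data point gives a linear system:
  16a + 4b + c = -72
  25a + 5b + c = -115
  36a + 6b + c = -168
Solving the system yields a = -5, b = 2, c = 0.
So p(x) = -5x^2 + 2x.
Check: p(4) = -72. ✓

p(x) = -5x^2 + 2x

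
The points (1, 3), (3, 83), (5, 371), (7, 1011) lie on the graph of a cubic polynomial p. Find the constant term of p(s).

-4

Write p(s) = as^3 + bs^2 + cs + d. Substituting each data point gives a linear system:
  a + b + c + d = 3
  27a + 9b + 3c + d = 83
  125a + 25b + 5c + d = 371
  343a + 49b + 7c + d = 1011
Solving the system yields a = 3, b = -1, c = 5, d = -4.
So p(s) = 3s³ - s² + 5s - 4.
The constant term is -4.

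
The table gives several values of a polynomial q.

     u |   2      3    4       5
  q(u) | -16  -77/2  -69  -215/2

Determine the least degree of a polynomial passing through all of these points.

Forward differences of the values at u = 2, 3, 4, 5:
  q  : -16  -77/2  -69  -215/2
  Δ  : -45/2  -61/2  -77/2
  Δ^2: -8  -8
  Δ^3: 0
The second differences are constant (-8) and nonzero, while all higher differences vanish, so the minimal degree is 2.

2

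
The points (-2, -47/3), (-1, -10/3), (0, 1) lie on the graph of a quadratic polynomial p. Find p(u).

Write p(u) = au^2 + bu + c. Substituting each data point gives a linear system:
  4a - 2b + c = -47/3
  a - b + c = -10/3
  c = 1
Solving the system yields a = -4, b = 1/3, c = 1.
So p(u) = -4u^2 + (1/3)u + 1.
Check: p(0) = 1. ✓

p(u) = -4u^2 + (1/3)u + 1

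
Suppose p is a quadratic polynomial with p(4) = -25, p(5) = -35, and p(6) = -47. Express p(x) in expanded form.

p(x) = -x^2 - x - 5

Write p(x) = ax^2 + bx + c. Substituting each data point gives a linear system:
  16a + 4b + c = -25
  25a + 5b + c = -35
  36a + 6b + c = -47
Solving the system yields a = -1, b = -1, c = -5.
So p(x) = -x² - x - 5.
Check: p(5) = -35. ✓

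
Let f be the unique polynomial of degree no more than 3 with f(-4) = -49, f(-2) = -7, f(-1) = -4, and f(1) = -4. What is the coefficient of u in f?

Write f(u) = au^3 + bu^2 + cu + d. Substituting each data point gives a linear system:
  -64a + 16b - 4c + d = -49
  -8a + 4b - 2c + d = -7
  -a + b - c + d = -4
  a + b + c + d = -4
Solving the system yields a = 1, b = 1, c = -1, d = -5.
So f(u) = u³ + u² - u - 5.
The coefficient of u is -1.

-1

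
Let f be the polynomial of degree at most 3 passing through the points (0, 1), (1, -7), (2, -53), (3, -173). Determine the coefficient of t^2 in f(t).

-1

Write f(t) = at^3 + bt^2 + ct + d. Substituting each data point gives a linear system:
  d = 1
  a + b + c + d = -7
  8a + 4b + 2c + d = -53
  27a + 9b + 3c + d = -173
Solving the system yields a = -6, b = -1, c = -1, d = 1.
So f(t) = -6t^3 - t^2 - t + 1.
The coefficient of t^2 is -1.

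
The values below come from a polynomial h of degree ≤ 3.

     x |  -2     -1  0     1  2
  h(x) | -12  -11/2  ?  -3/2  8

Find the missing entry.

The 4 known points determine the degree-3 polynomial uniquely.
Write h(x) = ax^3 + bx^2 + cx + d. Substituting each data point gives a linear system:
  -8a + 4b - 2c + d = -12
  -a + b - c + d = -11/2
  a + b + c + d = -3/2
  8a + 4b + 2c + d = 8
Solving the system yields a = 1, b = 1/2, c = 1, d = -4.
So h(x) = x³ + (1/2)x² + x - 4.
Then h(0) = -4.

-4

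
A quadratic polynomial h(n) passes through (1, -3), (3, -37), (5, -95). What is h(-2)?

Forward differences of the values at n = 1, 3, 5:
  h  : -3  -37  -95
  Δ  : -34  -58
  Δ^2: -24
The second differences are constant, confirming degree 2.
Interpolating (Newton forward form) and evaluating at n = -2 gives h(-2) = 3.

3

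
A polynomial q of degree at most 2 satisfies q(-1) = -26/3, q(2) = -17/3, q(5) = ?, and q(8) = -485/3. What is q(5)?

On equispaced nodes a degree-2 polynomial has vanishing third forward difference, so
  - q(-1) + 3·q(2) - 3·q(5) + q(8) = 0.
Substituting the known values and solving for q(5):
  -3·q(5) = 170
  q(5) = -170/3.

-170/3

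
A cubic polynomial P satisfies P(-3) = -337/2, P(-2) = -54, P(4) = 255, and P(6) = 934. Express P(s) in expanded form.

Write P(s) = as^3 + bs^2 + cs + d. Substituting each data point gives a linear system:
  -27a + 9b - 3c + d = -337/2
  -8a + 4b - 2c + d = -54
  64a + 16b + 4c + d = 255
  216a + 36b + 6c + d = 934
Solving the system yields a = 5, b = -4, c = -1/2, d = 1.
So P(s) = 5s³ - 4s² - (1/2)s + 1.
Check: P(-2) = -54. ✓

P(s) = 5s^3 - 4s^2 - (1/2)s + 1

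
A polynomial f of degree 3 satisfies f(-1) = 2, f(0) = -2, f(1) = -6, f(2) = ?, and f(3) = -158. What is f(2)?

The 4 known points determine the degree-3 polynomial uniquely.
Write f(x) = ax^3 + bx^2 + cx + d. Substituting each data point gives a linear system:
  -a + b - c + d = 2
  d = -2
  a + b + c + d = -6
  27a + 9b + 3c + d = -158
Solving the system yields a = -6, b = 0, c = 2, d = -2.
So f(x) = -6x³ + 2x - 2.
Then f(2) = -46.

-46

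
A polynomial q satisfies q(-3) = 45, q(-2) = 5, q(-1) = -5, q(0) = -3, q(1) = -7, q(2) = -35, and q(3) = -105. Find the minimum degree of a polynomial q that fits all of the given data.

3

Forward differences of the values at s = -3, -2, -1, 0, 1, 2, 3:
  q  : 45  5  -5  -3  -7  -35  -105
  Δ  : -40  -10  2  -4  -28  -70
  Δ^2: 30  12  -6  -24  -42
  Δ^3: -18  -18  -18  -18
  Δ^4: 0  0  0
  Δ^5: 0  0
  Δ^6: 0
The third differences are constant (-18) and nonzero, while all higher differences vanish, so the minimal degree is 3.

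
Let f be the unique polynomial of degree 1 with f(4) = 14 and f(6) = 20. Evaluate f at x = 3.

11

Write f(x) = ax + b. Substituting each data point gives a linear system:
  4a + b = 14
  6a + b = 20
Solving the system yields a = 3, b = 2.
So f(x) = 3x + 2.
Then f(3) = 11.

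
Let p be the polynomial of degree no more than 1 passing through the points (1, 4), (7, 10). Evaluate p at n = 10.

Write p(n) = an + b. Substituting each data point gives a linear system:
  a + b = 4
  7a + b = 10
Solving the system yields a = 1, b = 3.
So p(n) = n + 3.
Then p(10) = 13.

13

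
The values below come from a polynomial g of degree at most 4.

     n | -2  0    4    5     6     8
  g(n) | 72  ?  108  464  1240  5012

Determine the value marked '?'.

The 5 known points determine the degree-4 polynomial uniquely.
Write g(n) = an^4 + bn^3 + cn^2 + dn + e. Substituting each data point gives a linear system:
  16a - 8b + 4c - 2d + e = 72
  256a + 64b + 16c + 4d + e = 108
  625a + 125b + 25c + 5d + e = 464
  1296a + 216b + 36c + 6d + e = 1240
  4096a + 512b + 64c + 8d + e = 5012
Solving the system yields a = 2, b = -6, c = -2, d = 2, e = 4.
So g(n) = 2n⁴ - 6n³ - 2n² + 2n + 4.
Then g(0) = 4.

4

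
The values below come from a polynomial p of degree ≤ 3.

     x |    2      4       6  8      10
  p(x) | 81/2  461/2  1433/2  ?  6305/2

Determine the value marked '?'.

The 4 known points determine the degree-3 polynomial uniquely.
Write p(x) = ax^3 + bx^2 + cx + d. Substituting each data point gives a linear system:
  8a + 4b + 2c + d = 81/2
  64a + 16b + 4c + d = 461/2
  216a + 36b + 6c + d = 1433/2
  1000a + 100b + 10c + d = 6305/2
Solving the system yields a = 3, b = 1, c = 5, d = 5/2.
So p(x) = 3x^3 + x^2 + 5x + 5/2.
Then p(8) = 3285/2.

3285/2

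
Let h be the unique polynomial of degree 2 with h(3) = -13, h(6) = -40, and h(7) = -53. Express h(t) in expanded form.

h(t) = -t^2 - 4

Write h(t) = at^2 + bt + c. Substituting each data point gives a linear system:
  9a + 3b + c = -13
  36a + 6b + c = -40
  49a + 7b + c = -53
Solving the system yields a = -1, b = 0, c = -4.
So h(t) = -t² - 4.
Check: h(3) = -13. ✓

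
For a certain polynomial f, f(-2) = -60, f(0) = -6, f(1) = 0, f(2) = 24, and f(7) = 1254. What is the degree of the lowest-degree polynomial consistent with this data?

3

Divided differences on the nodes -2, 0, 1, 2, 7:
  order 0: -60  -6  0  24  1254
  order 1: 27  6  24  246
  order 2: -7  9  37
  order 3: 4  4
  order 4: 0
The order-3 divided differences are all 4 (nonzero) and every higher order vanishes, so the data lies on a polynomial of degree exactly 3.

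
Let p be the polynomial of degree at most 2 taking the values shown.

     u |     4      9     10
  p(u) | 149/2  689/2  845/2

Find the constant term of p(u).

5/2

Write p(u) = au^2 + bu + c. Substituting each data point gives a linear system:
  16a + 4b + c = 149/2
  81a + 9b + c = 689/2
  100a + 10b + c = 845/2
Solving the system yields a = 4, b = 2, c = 5/2.
So p(u) = 4u^2 + 2u + 5/2.
The constant term is 5/2.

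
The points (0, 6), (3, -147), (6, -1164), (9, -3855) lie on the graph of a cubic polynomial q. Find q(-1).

5

Write q(s) = as^3 + bs^2 + cs + d. Substituting each data point gives a linear system:
  d = 6
  27a + 9b + 3c + d = -147
  216a + 36b + 6c + d = -1164
  729a + 81b + 9c + d = -3855
Solving the system yields a = -5, b = -3, c = 3, d = 6.
So q(s) = -5s^3 - 3s^2 + 3s + 6.
Then q(-1) = 5.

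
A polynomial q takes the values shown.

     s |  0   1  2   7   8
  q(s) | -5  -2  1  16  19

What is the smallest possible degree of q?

1

Divided differences on the nodes 0, 1, 2, 7, 8:
  order 0: -5  -2  1  16  19
  order 1: 3  3  3  3
  order 2: 0  0  0
  order 3: 0  0
  order 4: 0
The order-1 divided differences are all 3 (nonzero) and every higher order vanishes, so the data lies on a polynomial of degree exactly 1.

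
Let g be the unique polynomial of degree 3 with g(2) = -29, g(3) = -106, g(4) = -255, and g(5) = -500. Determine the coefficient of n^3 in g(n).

-4

Write g(n) = an^3 + bn^2 + cn + d. Substituting each data point gives a linear system:
  8a + 4b + 2c + d = -29
  27a + 9b + 3c + d = -106
  64a + 16b + 4c + d = -255
  125a + 25b + 5c + d = -500
Solving the system yields a = -4, b = 0, c = -1, d = 5.
So g(n) = -4n^3 - n + 5.
The leading coefficient is -4.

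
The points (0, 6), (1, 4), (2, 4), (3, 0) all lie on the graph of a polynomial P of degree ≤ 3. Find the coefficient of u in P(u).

Write P(u) = au^3 + bu^2 + cu + d. Substituting each data point gives a linear system:
  d = 6
  a + b + c + d = 4
  8a + 4b + 2c + d = 4
  27a + 9b + 3c + d = 0
Solving the system yields a = -1, b = 4, c = -5, d = 6.
So P(u) = -u^3 + 4u^2 - 5u + 6.
The coefficient of u is -5.

-5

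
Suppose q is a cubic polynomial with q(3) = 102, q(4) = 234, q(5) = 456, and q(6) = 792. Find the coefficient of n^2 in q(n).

-3

Write q(n) = an^3 + bn^2 + cn + d. Substituting each data point gives a linear system:
  27a + 9b + 3c + d = 102
  64a + 16b + 4c + d = 234
  125a + 25b + 5c + d = 456
  216a + 36b + 6c + d = 792
Solving the system yields a = 4, b = -3, c = 5, d = 6.
So q(n) = 4n^3 - 3n^2 + 5n + 6.
The coefficient of n^2 is -3.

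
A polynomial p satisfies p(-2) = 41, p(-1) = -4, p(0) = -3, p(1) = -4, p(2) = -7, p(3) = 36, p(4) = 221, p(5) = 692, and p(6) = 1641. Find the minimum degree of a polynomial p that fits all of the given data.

4

Forward differences of the values at s = -2, -1, 0, 1, 2, 3, 4, 5, 6:
  p  : 41  -4  -3  -4  -7  36  221  692  1641
  Δ  : -45  1  -1  -3  43  185  471  949
  Δ^2: 46  -2  -2  46  142  286  478
  Δ^3: -48  0  48  96  144  192
  Δ^4: 48  48  48  48  48
  Δ^5: 0  0  0  0
  Δ^6: 0  0  0
  Δ^7: 0  0
  Δ^8: 0
The fourth differences are constant (48) and nonzero, while all higher differences vanish, so the minimal degree is 4.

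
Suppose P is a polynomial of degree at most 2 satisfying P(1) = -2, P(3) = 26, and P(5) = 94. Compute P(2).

Forward differences of the values at x = 1, 3, 5:
  P  : -2  26  94
  Δ  : 28  68
  Δ^2: 40
The second differences are constant, confirming degree 2.
Interpolating (Newton forward form) and evaluating at x = 2 gives P(2) = 7.

7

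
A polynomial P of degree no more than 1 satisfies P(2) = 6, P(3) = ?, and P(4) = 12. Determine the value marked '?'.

The 2 known points determine the degree-1 polynomial uniquely.
Write P(u) = au + b. Substituting each data point gives a linear system:
  2a + b = 6
  4a + b = 12
Solving the system yields a = 3, b = 0.
So P(u) = 3u.
Then P(3) = 9.

9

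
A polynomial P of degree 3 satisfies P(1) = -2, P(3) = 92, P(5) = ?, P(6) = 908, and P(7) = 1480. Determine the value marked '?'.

The 4 known points determine the degree-3 polynomial uniquely.
Write P(s) = as^3 + bs^2 + cs + d. Substituting each data point gives a linear system:
  a + b + c + d = -2
  27a + 9b + 3c + d = 92
  216a + 36b + 6c + d = 908
  343a + 49b + 7c + d = 1480
Solving the system yields a = 5, b = -5, c = 2, d = -4.
So P(s) = 5s³ - 5s² + 2s - 4.
Then P(5) = 506.

506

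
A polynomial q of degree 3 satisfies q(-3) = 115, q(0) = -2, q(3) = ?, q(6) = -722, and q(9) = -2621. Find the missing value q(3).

-65

The 4 known points determine the degree-3 polynomial uniquely.
Write q(n) = an^3 + bn^2 + cn + d. Substituting each data point gives a linear system:
  -27a + 9b - 3c + d = 115
  d = -2
  216a + 36b + 6c + d = -722
  729a + 81b + 9c + d = -2621
Solving the system yields a = -4, b = 3, c = 6, d = -2.
So q(n) = -4n^3 + 3n^2 + 6n - 2.
Then q(3) = -65.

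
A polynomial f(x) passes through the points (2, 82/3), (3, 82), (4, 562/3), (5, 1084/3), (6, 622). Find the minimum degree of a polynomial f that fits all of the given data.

3

Forward differences of the values at x = 2, 3, 4, 5, 6:
  f  : 82/3  82  562/3  1084/3  622
  Δ  : 164/3  316/3  174  782/3
  Δ^2: 152/3  206/3  260/3
  Δ^3: 18  18
  Δ^4: 0
The third differences are constant (18) and nonzero, while all higher differences vanish, so the minimal degree is 3.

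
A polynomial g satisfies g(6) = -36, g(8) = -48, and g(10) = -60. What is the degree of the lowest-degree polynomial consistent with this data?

Divided differences on the nodes 6, 8, 10:
  order 0: -36  -48  -60
  order 1: -6  -6
  order 2: 0
The order-1 divided differences are all -6 (nonzero) and every higher order vanishes, so the data lies on a polynomial of degree exactly 1.

1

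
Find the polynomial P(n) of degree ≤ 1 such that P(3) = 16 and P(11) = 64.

P(n) = 6n - 2

Using the Lagrange interpolation formula with nodes 3, 11:
  L_0(n) = (n - 11) / -8
  L_1(n) = (n - 3) / 8
Then P(n) = 16·L_0(n) + 64·L_1(n).
Expanding and collecting terms gives P(n) = 6n - 2.
Check: P(11) = 64. ✓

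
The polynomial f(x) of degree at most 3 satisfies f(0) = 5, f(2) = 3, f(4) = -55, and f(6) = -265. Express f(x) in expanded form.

f(x) = -2x^3 + 5x^2 - 3x + 5

Using the Lagrange interpolation formula with nodes 0, 2, 4, 6:
  L_0(x) = (x - 2)(x - 4)(x - 6) / -48
  L_1(x) = x(x - 4)(x - 6) / 16
  L_2(x) = x(x - 2)(x - 6) / -16
  L_3(x) = x(x - 2)(x - 4) / 48
Then f(x) = 5·L_0(x) + 3·L_1(x) - 55·L_2(x) - 265·L_3(x).
Expanding and collecting terms gives f(x) = -2x³ + 5x² - 3x + 5.
Check: f(2) = 3. ✓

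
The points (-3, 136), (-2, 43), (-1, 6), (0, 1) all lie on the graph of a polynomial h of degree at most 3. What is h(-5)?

586

Write h(s) = as^3 + bs^2 + cs + d. Substituting each data point gives a linear system:
  -27a + 9b - 3c + d = 136
  -8a + 4b - 2c + d = 43
  -a + b - c + d = 6
  d = 1
Solving the system yields a = -4, b = 4, c = 3, d = 1.
So h(s) = -4s^3 + 4s^2 + 3s + 1.
Then h(-5) = 586.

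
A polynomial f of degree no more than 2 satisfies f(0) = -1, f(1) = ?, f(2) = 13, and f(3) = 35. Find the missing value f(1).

1

The 3 known points determine the degree-2 polynomial uniquely.
Write f(t) = at^2 + bt + c. Substituting each data point gives a linear system:
  c = -1
  4a + 2b + c = 13
  9a + 3b + c = 35
Solving the system yields a = 5, b = -3, c = -1.
So f(t) = 5t² - 3t - 1.
Then f(1) = 1.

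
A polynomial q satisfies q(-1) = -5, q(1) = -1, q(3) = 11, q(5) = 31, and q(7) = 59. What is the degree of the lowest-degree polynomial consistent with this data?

2

Forward differences of the values at u = -1, 1, 3, 5, 7:
  q  : -5  -1  11  31  59
  Δ  : 4  12  20  28
  Δ^2: 8  8  8
  Δ^3: 0  0
  Δ^4: 0
The second differences are constant (8) and nonzero, while all higher differences vanish, so the minimal degree is 2.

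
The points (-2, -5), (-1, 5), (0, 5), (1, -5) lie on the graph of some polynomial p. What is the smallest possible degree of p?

Forward differences of the values at t = -2, -1, 0, 1:
  p  : -5  5  5  -5
  Δ  : 10  0  -10
  Δ^2: -10  -10
  Δ^3: 0
The second differences are constant (-10) and nonzero, while all higher differences vanish, so the minimal degree is 2.

2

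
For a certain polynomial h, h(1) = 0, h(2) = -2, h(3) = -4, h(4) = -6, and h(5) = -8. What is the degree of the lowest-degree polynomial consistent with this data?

1

Forward differences of the values at n = 1, 2, 3, 4, 5:
  h  : 0  -2  -4  -6  -8
  Δ  : -2  -2  -2  -2
  Δ^2: 0  0  0
  Δ^3: 0  0
  Δ^4: 0
The first differences are constant (-2) and nonzero, while all higher differences vanish, so the minimal degree is 1.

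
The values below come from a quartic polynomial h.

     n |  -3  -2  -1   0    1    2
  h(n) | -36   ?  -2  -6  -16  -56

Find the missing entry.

On equispaced nodes a degree-4 polynomial has vanishing fifth forward difference, so
  - h(-3) + 5·h(-2) - 10·h(-1) + 10·h(0) - 5·h(1) + h(2) = 0.
Substituting the known values and solving for h(-2):
  5·h(-2) = -20
  h(-2) = -4.

-4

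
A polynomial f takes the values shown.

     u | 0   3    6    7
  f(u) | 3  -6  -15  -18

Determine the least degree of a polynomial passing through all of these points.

1

Divided differences on the nodes 0, 3, 6, 7:
  order 0: 3  -6  -15  -18
  order 1: -3  -3  -3
  order 2: 0  0
  order 3: 0
The order-1 divided differences are all -3 (nonzero) and every higher order vanishes, so the data lies on a polynomial of degree exactly 1.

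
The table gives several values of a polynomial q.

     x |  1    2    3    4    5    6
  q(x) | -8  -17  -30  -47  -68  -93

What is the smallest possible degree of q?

2

Forward differences of the values at x = 1, 2, 3, 4, 5, 6:
  q  : -8  -17  -30  -47  -68  -93
  Δ  : -9  -13  -17  -21  -25
  Δ^2: -4  -4  -4  -4
  Δ^3: 0  0  0
  Δ^4: 0  0
  Δ^5: 0
The second differences are constant (-4) and nonzero, while all higher differences vanish, so the minimal degree is 2.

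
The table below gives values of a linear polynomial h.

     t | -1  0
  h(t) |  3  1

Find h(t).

Write h(t) = at + b. Substituting each data point gives a linear system:
  -a + b = 3
  b = 1
Solving the system yields a = -2, b = 1.
So h(t) = -2t + 1.
Check: h(-1) = 3. ✓

h(t) = -2t + 1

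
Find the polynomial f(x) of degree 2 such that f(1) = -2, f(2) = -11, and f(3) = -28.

Write f(x) = ax^2 + bx + c. Substituting each data point gives a linear system:
  a + b + c = -2
  4a + 2b + c = -11
  9a + 3b + c = -28
Solving the system yields a = -4, b = 3, c = -1.
So f(x) = -4x^2 + 3x - 1.
Check: f(3) = -28. ✓

f(x) = -4x^2 + 3x - 1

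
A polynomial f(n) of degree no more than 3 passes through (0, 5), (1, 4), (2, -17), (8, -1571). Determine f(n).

Write f(n) = an^3 + bn^2 + cn + d. Substituting each data point gives a linear system:
  d = 5
  a + b + c + d = 4
  8a + 4b + 2c + d = -17
  512a + 64b + 8c + d = -1571
Solving the system yields a = -3, b = -1, c = 3, d = 5.
So f(n) = -3n^3 - n^2 + 3n + 5.
Check: f(1) = 4. ✓

f(n) = -3n^3 - n^2 + 3n + 5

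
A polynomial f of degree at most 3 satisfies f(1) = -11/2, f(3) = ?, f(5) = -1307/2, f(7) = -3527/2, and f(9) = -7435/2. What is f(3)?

The 4 known points determine the degree-3 polynomial uniquely.
Write f(t) = at^3 + bt^2 + ct + d. Substituting each data point gives a linear system:
  a + b + c + d = -11/2
  125a + 25b + 5c + d = -1307/2
  343a + 49b + 7c + d = -3527/2
  729a + 81b + 9c + d = -7435/2
Solving the system yields a = -5, b = -1/2, c = -4, d = 4.
So f(t) = -5t³ - (1/2)t² - 4t + 4.
Then f(3) = -295/2.

-295/2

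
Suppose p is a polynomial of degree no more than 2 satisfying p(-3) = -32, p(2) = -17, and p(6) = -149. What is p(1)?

-4

Write p(x) = ax^2 + bx + c. Substituting each data point gives a linear system:
  9a - 3b + c = -32
  4a + 2b + c = -17
  36a + 6b + c = -149
Solving the system yields a = -4, b = -1, c = 1.
So p(x) = -4x^2 - x + 1.
Then p(1) = -4.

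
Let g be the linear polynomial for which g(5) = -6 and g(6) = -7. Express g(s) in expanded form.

g(s) = -s - 1

Using the Lagrange interpolation formula with nodes 5, 6:
  L_0(s) = (s - 6) / -1
  L_1(s) = (s - 5) / 1
Then g(s) = -6·L_0(s) - 7·L_1(s).
Expanding and collecting terms gives g(s) = -s - 1.
Check: g(5) = -6. ✓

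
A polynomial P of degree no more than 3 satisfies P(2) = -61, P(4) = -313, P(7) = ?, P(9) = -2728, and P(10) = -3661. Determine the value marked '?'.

The 4 known points determine the degree-3 polynomial uniquely.
Write P(x) = ax^3 + bx^2 + cx + d. Substituting each data point gives a linear system:
  8a + 4b + 2c + d = -61
  64a + 16b + 4c + d = -313
  729a + 81b + 9c + d = -2728
  1000a + 100b + 10c + d = -3661
Solving the system yields a = -3, b = -6, c = -6, d = -1.
So P(x) = -3x³ - 6x² - 6x - 1.
Then P(7) = -1366.

-1366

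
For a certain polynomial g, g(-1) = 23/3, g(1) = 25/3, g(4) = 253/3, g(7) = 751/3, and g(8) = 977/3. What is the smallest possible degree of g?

Divided differences on the nodes -1, 1, 4, 7, 8:
  order 0: 23/3  25/3  253/3  751/3  977/3
  order 1: 1/3  76/3  166/3  226/3
  order 2: 5  5  5
  order 3: 0  0
  order 4: 0
The order-2 divided differences are all 5 (nonzero) and every higher order vanishes, so the data lies on a polynomial of degree exactly 2.

2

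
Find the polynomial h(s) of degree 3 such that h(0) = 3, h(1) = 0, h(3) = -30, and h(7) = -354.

h(s) = -s^3 - 2s + 3

Write h(s) = as^3 + bs^2 + cs + d. Substituting each data point gives a linear system:
  d = 3
  a + b + c + d = 0
  27a + 9b + 3c + d = -30
  343a + 49b + 7c + d = -354
Solving the system yields a = -1, b = 0, c = -2, d = 3.
So h(s) = -s^3 - 2s + 3.
Check: h(3) = -30. ✓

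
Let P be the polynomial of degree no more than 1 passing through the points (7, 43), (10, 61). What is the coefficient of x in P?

Write P(x) = ax + b. Substituting each data point gives a linear system:
  7a + b = 43
  10a + b = 61
Solving the system yields a = 6, b = 1.
So P(x) = 6x + 1.
The leading coefficient is 6.

6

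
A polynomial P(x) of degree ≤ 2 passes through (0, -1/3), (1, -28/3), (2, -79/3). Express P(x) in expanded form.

Using the Lagrange interpolation formula with nodes 0, 1, 2:
  L_0(x) = (x - 1)(x - 2) / 2
  L_1(x) = x(x - 2) / -1
  L_2(x) = x(x - 1) / 2
Then P(x) = -1/3·L_0(x) - 28/3·L_1(x) - 79/3·L_2(x).
Expanding and collecting terms gives P(x) = -4x^2 - 5x - 1/3.
Check: P(0) = -1/3. ✓

P(x) = -4x^2 - 5x - 1/3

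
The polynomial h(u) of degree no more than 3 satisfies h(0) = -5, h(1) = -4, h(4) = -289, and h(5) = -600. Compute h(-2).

Write h(u) = au^3 + bu^2 + cu + d. Substituting each data point gives a linear system:
  d = -5
  a + b + c + d = -4
  64a + 16b + 4c + d = -289
  125a + 25b + 5c + d = -600
Solving the system yields a = -6, b = 6, c = 1, d = -5.
So h(u) = -6u^3 + 6u^2 + u - 5.
Then h(-2) = 65.

65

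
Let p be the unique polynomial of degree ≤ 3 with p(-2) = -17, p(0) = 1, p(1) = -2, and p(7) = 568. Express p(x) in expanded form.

Using the Lagrange interpolation formula with nodes -2, 0, 1, 7:
  L_0(x) = x(x - 1)(x - 7) / -54
  L_1(x) = (x + 2)(x - 1)(x - 7) / 14
  L_2(x) = (x + 2)x(x - 7) / -18
  L_3(x) = (x + 2)x(x - 1) / 378
Then p(x) = -17·L_0(x) + 1·L_1(x) - 2·L_2(x) + 568·L_3(x).
Expanding and collecting terms gives p(x) = 2x³ - 2x² - 3x + 1.
Check: p(0) = 1. ✓

p(x) = 2x^3 - 2x^2 - 3x + 1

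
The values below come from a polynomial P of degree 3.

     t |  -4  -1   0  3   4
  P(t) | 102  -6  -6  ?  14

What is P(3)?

18

The 4 known points determine the degree-3 polynomial uniquely.
Write P(t) = at^3 + bt^2 + ct + d. Substituting each data point gives a linear system:
  -64a + 16b - 4c + d = 102
  -a + b - c + d = -6
  d = -6
  64a + 16b + 4c + d = 14
Solving the system yields a = -1, b = 4, c = 5, d = -6.
So P(t) = -t^3 + 4t^2 + 5t - 6.
Then P(3) = 18.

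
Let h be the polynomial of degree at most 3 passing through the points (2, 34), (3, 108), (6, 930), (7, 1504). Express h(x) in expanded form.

h(x) = 5x^3 - 5x^2 + 4x + 6

Using the Lagrange interpolation formula with nodes 2, 3, 6, 7:
  L_0(x) = (x - 3)(x - 6)(x - 7) / -20
  L_1(x) = (x - 2)(x - 6)(x - 7) / 12
  L_2(x) = (x - 2)(x - 3)(x - 7) / -12
  L_3(x) = (x - 2)(x - 3)(x - 6) / 20
Then h(x) = 34·L_0(x) + 108·L_1(x) + 930·L_2(x) + 1504·L_3(x).
Expanding and collecting terms gives h(x) = 5x^3 - 5x^2 + 4x + 6.
Check: h(3) = 108. ✓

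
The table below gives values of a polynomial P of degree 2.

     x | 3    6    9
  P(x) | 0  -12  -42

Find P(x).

Write P(x) = ax^2 + bx + c. Substituting each data point gives a linear system:
  9a + 3b + c = 0
  36a + 6b + c = -12
  81a + 9b + c = -42
Solving the system yields a = -1, b = 5, c = -6.
So P(x) = -x² + 5x - 6.
Check: P(6) = -12. ✓

P(x) = -x^2 + 5x - 6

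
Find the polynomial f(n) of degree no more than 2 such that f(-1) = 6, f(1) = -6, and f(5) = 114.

Write f(n) = an^2 + bn + c. Substituting each data point gives a linear system:
  a - b + c = 6
  a + b + c = -6
  25a + 5b + c = 114
Solving the system yields a = 6, b = -6, c = -6.
So f(n) = 6n^2 - 6n - 6.
Check: f(-1) = 6. ✓

f(n) = 6n^2 - 6n - 6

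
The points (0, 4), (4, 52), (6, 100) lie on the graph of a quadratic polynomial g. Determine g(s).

g(s) = 2s^2 + 4s + 4

Write g(s) = as^2 + bs + c. Substituting each data point gives a linear system:
  c = 4
  16a + 4b + c = 52
  36a + 6b + c = 100
Solving the system yields a = 2, b = 4, c = 4.
So g(s) = 2s² + 4s + 4.
Check: g(4) = 52. ✓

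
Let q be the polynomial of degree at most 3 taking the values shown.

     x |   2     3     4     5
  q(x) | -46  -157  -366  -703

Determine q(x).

Using the Lagrange interpolation formula with nodes 2, 3, 4, 5:
  L_0(x) = (x - 3)(x - 4)(x - 5) / -6
  L_1(x) = (x - 2)(x - 4)(x - 5) / 2
  L_2(x) = (x - 2)(x - 3)(x - 5) / -2
  L_3(x) = (x - 2)(x - 3)(x - 4) / 6
Then q(x) = -46·L_0(x) - 157·L_1(x) - 366·L_2(x) - 703·L_3(x).
Expanding and collecting terms gives q(x) = -5x³ - 4x² + 4x + 2.
Check: q(5) = -703. ✓

q(x) = -5x^3 - 4x^2 + 4x + 2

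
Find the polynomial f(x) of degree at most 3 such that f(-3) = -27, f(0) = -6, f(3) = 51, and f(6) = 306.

Write f(x) = ax^3 + bx^2 + cx + d. Substituting each data point gives a linear system:
  -27a + 9b - 3c + d = -27
  d = -6
  27a + 9b + 3c + d = 51
  216a + 36b + 6c + d = 306
Solving the system yields a = 1, b = 2, c = 4, d = -6.
So f(x) = x³ + 2x² + 4x - 6.
Check: f(-3) = -27. ✓

f(x) = x^3 + 2x^2 + 4x - 6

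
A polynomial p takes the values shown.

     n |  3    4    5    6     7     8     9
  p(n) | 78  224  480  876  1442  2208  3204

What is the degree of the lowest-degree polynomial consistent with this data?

Forward differences of the values at n = 3, 4, 5, 6, 7, 8, 9:
  p  : 78  224  480  876  1442  2208  3204
  Δ  : 146  256  396  566  766  996
  Δ^2: 110  140  170  200  230
  Δ^3: 30  30  30  30
  Δ^4: 0  0  0
  Δ^5: 0  0
  Δ^6: 0
The third differences are constant (30) and nonzero, while all higher differences vanish, so the minimal degree is 3.

3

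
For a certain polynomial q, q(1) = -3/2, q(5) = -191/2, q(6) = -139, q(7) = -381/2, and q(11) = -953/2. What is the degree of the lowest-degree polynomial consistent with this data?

Divided differences on the nodes 1, 5, 6, 7, 11:
  order 0: -3/2  -191/2  -139  -381/2  -953/2
  order 1: -47/2  -87/2  -103/2  -143/2
  order 2: -4  -4  -4
  order 3: 0  0
  order 4: 0
The order-2 divided differences are all -4 (nonzero) and every higher order vanishes, so the data lies on a polynomial of degree exactly 2.

2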